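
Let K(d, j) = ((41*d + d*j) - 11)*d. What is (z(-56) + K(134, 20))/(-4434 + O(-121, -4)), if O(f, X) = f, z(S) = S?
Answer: -1093786/4555 ≈ -240.13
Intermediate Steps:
K(d, j) = d*(-11 + 41*d + d*j) (K(d, j) = (-11 + 41*d + d*j)*d = d*(-11 + 41*d + d*j))
(z(-56) + K(134, 20))/(-4434 + O(-121, -4)) = (-56 + 134*(-11 + 41*134 + 134*20))/(-4434 - 121) = (-56 + 134*(-11 + 5494 + 2680))/(-4555) = (-56 + 134*8163)*(-1/4555) = (-56 + 1093842)*(-1/4555) = 1093786*(-1/4555) = -1093786/4555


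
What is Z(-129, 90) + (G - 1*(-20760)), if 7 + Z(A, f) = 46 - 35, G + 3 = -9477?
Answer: 11284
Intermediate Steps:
G = -9480 (G = -3 - 9477 = -9480)
Z(A, f) = 4 (Z(A, f) = -7 + (46 - 35) = -7 + 11 = 4)
Z(-129, 90) + (G - 1*(-20760)) = 4 + (-9480 - 1*(-20760)) = 4 + (-9480 + 20760) = 4 + 11280 = 11284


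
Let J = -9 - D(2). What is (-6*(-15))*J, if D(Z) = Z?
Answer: -990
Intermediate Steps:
J = -11 (J = -9 - 1*2 = -9 - 2 = -11)
(-6*(-15))*J = -6*(-15)*(-11) = 90*(-11) = -990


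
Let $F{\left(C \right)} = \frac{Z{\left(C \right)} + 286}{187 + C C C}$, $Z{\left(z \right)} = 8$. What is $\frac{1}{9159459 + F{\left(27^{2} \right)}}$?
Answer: $\frac{193710338}{1774281898787289} \approx 1.0918 \cdot 10^{-7}$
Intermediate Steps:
$F{\left(C \right)} = \frac{294}{187 + C^{3}}$ ($F{\left(C \right)} = \frac{8 + 286}{187 + C C C} = \frac{294}{187 + C^{2} C} = \frac{294}{187 + C^{3}}$)
$\frac{1}{9159459 + F{\left(27^{2} \right)}} = \frac{1}{9159459 + \frac{294}{187 + \left(27^{2}\right)^{3}}} = \frac{1}{9159459 + \frac{294}{187 + 729^{3}}} = \frac{1}{9159459 + \frac{294}{187 + 387420489}} = \frac{1}{9159459 + \frac{294}{387420676}} = \frac{1}{9159459 + 294 \cdot \frac{1}{387420676}} = \frac{1}{9159459 + \frac{147}{193710338}} = \frac{1}{\frac{1774281898787289}{193710338}} = \frac{193710338}{1774281898787289}$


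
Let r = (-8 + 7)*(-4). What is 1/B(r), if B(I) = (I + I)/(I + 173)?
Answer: 177/8 ≈ 22.125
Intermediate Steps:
r = 4 (r = -1*(-4) = 4)
B(I) = 2*I/(173 + I) (B(I) = (2*I)/(173 + I) = 2*I/(173 + I))
1/B(r) = 1/(2*4/(173 + 4)) = 1/(2*4/177) = 1/(2*4*(1/177)) = 1/(8/177) = 177/8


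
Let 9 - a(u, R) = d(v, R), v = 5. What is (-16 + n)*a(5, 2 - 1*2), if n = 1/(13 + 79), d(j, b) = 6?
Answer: -4413/92 ≈ -47.967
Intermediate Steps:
a(u, R) = 3 (a(u, R) = 9 - 1*6 = 9 - 6 = 3)
n = 1/92 ≈ 0.010870
(-16 + n)*a(5, 2 - 1*2) = (-16 + 1/92)*3 = -1471/92*3 = -4413/92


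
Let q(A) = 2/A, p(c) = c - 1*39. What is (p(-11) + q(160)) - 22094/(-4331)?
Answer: -15552149/346480 ≈ -44.886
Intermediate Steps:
p(c) = -39 + c (p(c) = c - 39 = -39 + c)
(p(-11) + q(160)) - 22094/(-4331) = ((-39 - 11) + 2/160) - 22094/(-4331) = (-50 + 2*(1/160)) - 22094*(-1/4331) = (-50 + 1/80) + 22094/4331 = -3999/80 + 22094/4331 = -15552149/346480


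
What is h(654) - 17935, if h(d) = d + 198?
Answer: -17083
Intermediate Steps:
h(d) = 198 + d
h(654) - 17935 = (198 + 654) - 17935 = 852 - 17935 = -17083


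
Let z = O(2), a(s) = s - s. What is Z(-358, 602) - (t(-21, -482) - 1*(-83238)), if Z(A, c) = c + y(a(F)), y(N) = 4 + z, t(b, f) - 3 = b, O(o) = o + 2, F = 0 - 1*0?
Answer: -82610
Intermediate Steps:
F = 0 (F = 0 + 0 = 0)
a(s) = 0
O(o) = 2 + o
z = 4 (z = 2 + 2 = 4)
t(b, f) = 3 + b
y(N) = 8 (y(N) = 4 + 4 = 8)
Z(A, c) = 8 + c (Z(A, c) = c + 8 = 8 + c)
Z(-358, 602) - (t(-21, -482) - 1*(-83238)) = (8 + 602) - ((3 - 21) - 1*(-83238)) = 610 - (-18 + 83238) = 610 - 1*83220 = 610 - 83220 = -82610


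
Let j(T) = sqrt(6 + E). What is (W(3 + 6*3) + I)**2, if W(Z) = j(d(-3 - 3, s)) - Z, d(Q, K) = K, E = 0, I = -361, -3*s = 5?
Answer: (382 - sqrt(6))**2 ≈ 1.4406e+5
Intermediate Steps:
s = -5/3 (s = -1/3*5 = -5/3 ≈ -1.6667)
j(T) = sqrt(6) (j(T) = sqrt(6 + 0) = sqrt(6))
W(Z) = sqrt(6) - Z
(W(3 + 6*3) + I)**2 = ((sqrt(6) - (3 + 6*3)) - 361)**2 = ((sqrt(6) - (3 + 18)) - 361)**2 = ((sqrt(6) - 1*21) - 361)**2 = ((sqrt(6) - 21) - 361)**2 = ((-21 + sqrt(6)) - 361)**2 = (-382 + sqrt(6))**2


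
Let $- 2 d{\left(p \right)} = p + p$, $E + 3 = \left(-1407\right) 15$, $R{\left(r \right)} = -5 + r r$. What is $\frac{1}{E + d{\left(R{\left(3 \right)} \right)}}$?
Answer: $- \frac{1}{21112} \approx -4.7366 \cdot 10^{-5}$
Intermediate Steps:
$R{\left(r \right)} = -5 + r^{2}$
$E = -21108$ ($E = -3 - 21105 = -21108$)
$d{\left(p \right)} = - p$ ($d{\left(p \right)} = - \frac{p + p}{2} = - \frac{2 p}{2} = - p$)
$\frac{1}{E + d{\left(R{\left(3 \right)} \right)}} = \frac{1}{-21108 - \left(-5 + 3^{2}\right)} = \frac{1}{-21108 - \left(-5 + 9\right)} = \frac{1}{-21108 - 4} = \frac{1}{-21112} = - \frac{1}{21112}$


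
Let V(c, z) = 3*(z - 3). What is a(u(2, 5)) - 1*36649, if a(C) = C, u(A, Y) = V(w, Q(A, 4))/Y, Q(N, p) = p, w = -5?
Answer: -183242/5 ≈ -36648.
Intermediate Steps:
V(c, z) = -9 + 3*z (V(c, z) = 3*(-3 + z) = -9 + 3*z)
u(A, Y) = 3/Y (u(A, Y) = (-9 + 3*4)/Y = (-9 + 12)/Y = 3/Y)
a(u(2, 5)) - 1*36649 = 3/5 - 1*36649 = 3*(⅕) - 36649 = ⅗ - 36649 = -183242/5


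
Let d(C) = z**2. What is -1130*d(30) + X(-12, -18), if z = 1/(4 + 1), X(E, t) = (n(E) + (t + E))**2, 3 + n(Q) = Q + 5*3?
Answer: 4274/5 ≈ 854.80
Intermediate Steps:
n(Q) = 12 + Q (n(Q) = -3 + (Q + 5*3) = -3 + (Q + 15) = -3 + (15 + Q) = 12 + Q)
X(E, t) = (12 + t + 2*E)**2 (X(E, t) = ((12 + E) + (t + E))**2 = ((12 + E) + (E + t))**2 = (12 + t + 2*E)**2)
z = 1/5 ≈ 0.20000
d(C) = 1/25 (d(C) = (1/5)**2 = 1/25)
-1130*d(30) + X(-12, -18) = -1130*1/25 + (12 - 18 + 2*(-12))**2 = -226/5 + (12 - 18 - 24)**2 = -226/5 + (-30)**2 = -226/5 + 900 = 4274/5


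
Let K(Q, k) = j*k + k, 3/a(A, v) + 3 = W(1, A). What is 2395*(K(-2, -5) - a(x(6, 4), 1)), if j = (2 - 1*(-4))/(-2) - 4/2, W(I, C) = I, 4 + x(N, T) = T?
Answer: 102985/2 ≈ 51493.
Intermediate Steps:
x(N, T) = -4 + T
a(A, v) = -3/2 (a(A, v) = 3/(-3 + 1) = 3/(-2) = 3*(-1/2) = -3/2)
j = -5 (j = (2 + 4)*(-1/2) - 4*1/2 = 6*(-1/2) - 2 = -3 - 2 = -5)
K(Q, k) = -4*k (K(Q, k) = -5*k + k = -4*k)
2395*(K(-2, -5) - a(x(6, 4), 1)) = 2395*(-4*(-5) - 1*(-3/2)) = 2395*(20 + 3/2) = 2395*(43/2) = 102985/2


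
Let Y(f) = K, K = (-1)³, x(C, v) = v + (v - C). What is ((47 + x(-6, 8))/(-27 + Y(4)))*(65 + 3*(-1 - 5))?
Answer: -3243/28 ≈ -115.82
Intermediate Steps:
x(C, v) = -C + 2*v
K = -1
Y(f) = -1
((47 + x(-6, 8))/(-27 + Y(4)))*(65 + 3*(-1 - 5)) = ((47 + (-1*(-6) + 2*8))/(-27 - 1))*(65 + 3*(-1 - 5)) = ((47 + (6 + 16))/(-28))*(65 + 3*(-6)) = ((47 + 22)*(-1/28))*(65 - 18) = (69*(-1/28))*47 = -69/28*47 = -3243/28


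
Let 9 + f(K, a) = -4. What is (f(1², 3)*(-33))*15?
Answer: 6435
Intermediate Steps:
f(K, a) = -13 (f(K, a) = -9 - 4 = -13)
(f(1², 3)*(-33))*15 = -13*(-33)*15 = 429*15 = 6435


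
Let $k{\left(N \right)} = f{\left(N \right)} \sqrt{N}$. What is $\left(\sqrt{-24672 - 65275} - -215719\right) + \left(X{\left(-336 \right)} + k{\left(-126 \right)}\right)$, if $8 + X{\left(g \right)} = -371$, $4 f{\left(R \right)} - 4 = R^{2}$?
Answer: $215340 + i \sqrt{89947} + 11910 i \sqrt{14} \approx 2.1534 \cdot 10^{5} + 44863.0 i$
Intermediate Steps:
$f{\left(R \right)} = 1 + \frac{R^{2}}{4}$
$X{\left(g \right)} = -379$ ($X{\left(g \right)} = -8 - 371 = -379$)
$k{\left(N \right)} = \sqrt{N} \left(1 + \frac{N^{2}}{4}\right)$ ($k{\left(N \right)} = \left(1 + \frac{N^{2}}{4}\right) \sqrt{N} = \sqrt{N} \left(1 + \frac{N^{2}}{4}\right)$)
$\left(\sqrt{-24672 - 65275} - -215719\right) + \left(X{\left(-336 \right)} + k{\left(-126 \right)}\right) = \left(\sqrt{-24672 - 65275} - -215719\right) - \left(379 - \frac{\sqrt{-126} \left(4 + \left(-126\right)^{2}\right)}{4}\right) = \left(\sqrt{-89947} + 215719\right) - \left(379 - \frac{3 i \sqrt{14} \left(4 + 15876\right)}{4}\right) = \left(i \sqrt{89947} + 215719\right) - \left(379 - \frac{1}{4} \cdot 3 i \sqrt{14} \cdot 15880\right) = \left(215719 + i \sqrt{89947}\right) - \left(379 - 11910 i \sqrt{14}\right) = 215340 + i \sqrt{89947} + 11910 i \sqrt{14}$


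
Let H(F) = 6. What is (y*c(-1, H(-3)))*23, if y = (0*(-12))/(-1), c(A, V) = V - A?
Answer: 0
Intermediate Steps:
y = 0 (y = 0*(-1) = 0)
(y*c(-1, H(-3)))*23 = (0*(6 - 1*(-1)))*23 = (0*(6 + 1))*23 = (0*7)*23 = 0*23 = 0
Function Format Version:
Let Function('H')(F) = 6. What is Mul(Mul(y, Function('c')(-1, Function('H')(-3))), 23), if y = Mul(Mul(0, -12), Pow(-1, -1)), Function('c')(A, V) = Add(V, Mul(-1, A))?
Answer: 0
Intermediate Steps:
y = 0 (y = Mul(0, -1) = 0)
Mul(Mul(y, Function('c')(-1, Function('H')(-3))), 23) = Mul(Mul(0, Add(6, Mul(-1, -1))), 23) = Mul(Mul(0, Add(6, 1)), 23) = Mul(Mul(0, 7), 23) = Mul(0, 23) = 0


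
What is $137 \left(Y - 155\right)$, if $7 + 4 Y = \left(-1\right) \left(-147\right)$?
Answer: $-16440$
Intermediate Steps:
$Y = 35$ ($Y = - \frac{7}{4} + \frac{\left(-1\right) \left(-147\right)}{4} = - \frac{7}{4} + \frac{1}{4} \cdot 147 = - \frac{7}{4} + \frac{147}{4} = 35$)
$137 \left(Y - 155\right) = 137 \left(35 - 155\right) = 137 \left(-120\right) = -16440$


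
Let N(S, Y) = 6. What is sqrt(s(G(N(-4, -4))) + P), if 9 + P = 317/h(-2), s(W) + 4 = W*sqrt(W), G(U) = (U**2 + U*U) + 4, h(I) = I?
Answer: sqrt(-686 + 608*sqrt(19))/2 ≈ 22.160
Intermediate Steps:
G(U) = 4 + 2*U**2 (G(U) = (U**2 + U**2) + 4 = 2*U**2 + 4 = 4 + 2*U**2)
s(W) = -4 + W**(3/2) (s(W) = -4 + W*sqrt(W) = -4 + W**(3/2))
P = -335/2 (P = -9 + 317/(-2) = -9 + 317*(-1/2) = -9 - 317/2 = -335/2 ≈ -167.50)
sqrt(s(G(N(-4, -4))) + P) = sqrt((-4 + (4 + 2*6**2)**(3/2)) - 335/2) = sqrt((-4 + (4 + 2*36)**(3/2)) - 335/2) = sqrt((-4 + (4 + 72)**(3/2)) - 335/2) = sqrt((-4 + 76**(3/2)) - 335/2) = sqrt((-4 + 152*sqrt(19)) - 335/2) = sqrt(-343/2 + 152*sqrt(19))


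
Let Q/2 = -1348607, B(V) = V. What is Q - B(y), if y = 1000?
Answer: -2698214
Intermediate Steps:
Q = -2697214 (Q = 2*(-1348607) = -2697214)
Q - B(y) = -2697214 - 1*1000 = -2697214 - 1000 = -2698214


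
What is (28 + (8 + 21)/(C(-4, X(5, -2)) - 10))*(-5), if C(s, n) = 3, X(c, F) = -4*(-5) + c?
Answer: -835/7 ≈ -119.29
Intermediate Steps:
X(c, F) = 20 + c
(28 + (8 + 21)/(C(-4, X(5, -2)) - 10))*(-5) = (28 + (8 + 21)/(3 - 10))*(-5) = (28 + 29/(-7))*(-5) = (28 + 29*(-⅐))*(-5) = (28 - 29/7)*(-5) = (167/7)*(-5) = -835/7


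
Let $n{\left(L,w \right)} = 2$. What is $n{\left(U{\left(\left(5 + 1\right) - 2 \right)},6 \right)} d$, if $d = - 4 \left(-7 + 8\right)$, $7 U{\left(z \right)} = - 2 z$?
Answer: $-8$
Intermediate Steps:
$U{\left(z \right)} = - \frac{2 z}{7}$ ($U{\left(z \right)} = \frac{\left(-2\right) z}{7} = - \frac{2 z}{7}$)
$d = -4$ ($d = \left(-4\right) 1 = -4$)
$n{\left(U{\left(\left(5 + 1\right) - 2 \right)},6 \right)} d = 2 \left(-4\right) = -8$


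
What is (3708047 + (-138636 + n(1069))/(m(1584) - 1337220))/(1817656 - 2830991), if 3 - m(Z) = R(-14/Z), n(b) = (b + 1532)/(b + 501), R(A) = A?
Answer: -3082775983833947939/842460927339179575 ≈ -3.6593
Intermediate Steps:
n(b) = (1532 + b)/(501 + b)
m(Z) = 3 + 14/Z (m(Z) = 3 - (-14)/Z = 3 + 14/Z)
(3708047 + (-138636 + n(1069))/(m(1584) - 1337220))/(1817656 - 2830991) = (3708047 + (-138636 + (1532 + 1069)/(501 + 1069))/((3 + 14/1584) - 1337220))/(1817656 - 2830991) = (3708047 + (-138636 + 2601/1570)/((3 + 14*(1/1584)) - 1337220))/(-1013335) = (3708047 + (-138636 + (1/1570)*2601)/((3 + 7/792) - 1337220))*(-1/1013335) = (3708047 + (-138636 + 2601/1570)/(2383/792 - 1337220))*(-1/1013335) = (3708047 - 217655919/(1570*(-1059075857/792)))*(-1/1013335) = (3708047 - 217655919/1570*(-792/1059075857))*(-1/1013335) = (3708047 + 86191743924/831374547745)*(-1/1013335) = (3082775983833947939/831374547745)*(-1/1013335) = -3082775983833947939/842460927339179575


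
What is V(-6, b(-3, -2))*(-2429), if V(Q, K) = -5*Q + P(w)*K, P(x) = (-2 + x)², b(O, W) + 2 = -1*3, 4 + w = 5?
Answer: -60725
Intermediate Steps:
w = 1 (w = -4 + 5 = 1)
b(O, W) = -5 (b(O, W) = -2 - 1*3 = -2 - 3 = -5)
V(Q, K) = K - 5*Q (V(Q, K) = -5*Q + (-2 + 1)²*K = -5*Q + (-1)²*K = -5*Q + 1*K = -5*Q + K = K - 5*Q)
V(-6, b(-3, -2))*(-2429) = (-5 - 5*(-6))*(-2429) = (-5 + 30)*(-2429) = 25*(-2429) = -60725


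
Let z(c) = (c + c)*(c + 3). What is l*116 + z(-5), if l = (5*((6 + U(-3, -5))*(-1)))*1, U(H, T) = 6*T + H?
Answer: 15680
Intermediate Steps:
U(H, T) = H + 6*T
z(c) = 2*c*(3 + c) (z(c) = (2*c)*(3 + c) = 2*c*(3 + c))
l = 135 (l = (5*((6 + (-3 + 6*(-5)))*(-1)))*1 = (5*((6 + (-3 - 30))*(-1)))*1 = (5*((6 - 33)*(-1)))*1 = (5*(-27*(-1)))*1 = (5*27)*1 = 135*1 = 135)
l*116 + z(-5) = 135*116 + 2*(-5)*(3 - 5) = 15660 + 2*(-5)*(-2) = 15660 + 20 = 15680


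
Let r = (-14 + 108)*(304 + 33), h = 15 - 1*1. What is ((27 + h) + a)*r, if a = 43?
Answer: 2660952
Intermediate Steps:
h = 14 (h = 15 - 1 = 14)
r = 31678 (r = 94*337 = 31678)
((27 + h) + a)*r = ((27 + 14) + 43)*31678 = (41 + 43)*31678 = 84*31678 = 2660952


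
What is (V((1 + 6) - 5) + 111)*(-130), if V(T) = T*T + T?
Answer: -15210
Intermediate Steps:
V(T) = T + T**2 (V(T) = T**2 + T = T + T**2)
(V((1 + 6) - 5) + 111)*(-130) = (((1 + 6) - 5)*(1 + ((1 + 6) - 5)) + 111)*(-130) = ((7 - 5)*(1 + (7 - 5)) + 111)*(-130) = (2*(1 + 2) + 111)*(-130) = (2*3 + 111)*(-130) = (6 + 111)*(-130) = 117*(-130) = -15210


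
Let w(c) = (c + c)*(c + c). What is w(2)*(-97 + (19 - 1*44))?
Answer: -1952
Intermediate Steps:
w(c) = 4*c² (w(c) = (2*c)*(2*c) = 4*c²)
w(2)*(-97 + (19 - 1*44)) = (4*2²)*(-97 + (19 - 1*44)) = (4*4)*(-97 + (19 - 44)) = 16*(-97 - 25) = 16*(-122) = -1952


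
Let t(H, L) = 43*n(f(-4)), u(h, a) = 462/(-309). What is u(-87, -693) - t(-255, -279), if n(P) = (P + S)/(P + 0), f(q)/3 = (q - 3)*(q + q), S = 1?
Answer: -774373/17304 ≈ -44.751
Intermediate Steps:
f(q) = 6*q*(-3 + q) (f(q) = 3*((q - 3)*(q + q)) = 3*((-3 + q)*(2*q)) = 3*(2*q*(-3 + q)) = 6*q*(-3 + q))
u(h, a) = -154/103 (u(h, a) = 462*(-1/309) = -154/103)
n(P) = (1 + P)/P (n(P) = (P + 1)/(P + 0) = (1 + P)/P)
t(H, L) = 7267/168 (t(H, L) = 43*((1 + 6*(-4)*(-3 - 4))/((6*(-4)*(-3 - 4)))) = 43*((1 + 6*(-4)*(-7))/((6*(-4)*(-7)))) = 43*((1 + 168)/168) = 43*((1/168)*169) = 43*(169/168) = 7267/168)
u(-87, -693) - t(-255, -279) = -154/103 - 1*7267/168 = -154/103 - 7267/168 = -774373/17304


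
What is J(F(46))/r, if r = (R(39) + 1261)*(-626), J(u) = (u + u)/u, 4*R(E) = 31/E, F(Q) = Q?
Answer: -156/61581811 ≈ -2.5332e-6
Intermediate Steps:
R(E) = 31/(4*E) (R(E) = (31/E)/4 = 31/(4*E))
J(u) = 2 (J(u) = (2*u)/u = 2)
r = -61581811/78 (r = ((31/4)/39 + 1261)*(-626) = ((31/4)*(1/39) + 1261)*(-626) = (31/156 + 1261)*(-626) = (196747/156)*(-626) = -61581811/78 ≈ -7.8951e+5)
J(F(46))/r = 2/(-61581811/78) = 2*(-78/61581811) = -156/61581811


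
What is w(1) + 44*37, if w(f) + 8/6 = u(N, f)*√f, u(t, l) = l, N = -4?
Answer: 4883/3 ≈ 1627.7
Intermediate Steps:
w(f) = -4/3 + f^(3/2) (w(f) = -4/3 + f*√f = -4/3 + f^(3/2))
w(1) + 44*37 = (-4/3 + 1^(3/2)) + 44*37 = (-4/3 + 1) + 1628 = -⅓ + 1628 = 4883/3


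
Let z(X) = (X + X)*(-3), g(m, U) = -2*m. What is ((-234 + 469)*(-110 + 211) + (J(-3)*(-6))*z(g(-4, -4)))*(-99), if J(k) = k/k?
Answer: -2378277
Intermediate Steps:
J(k) = 1
z(X) = -6*X (z(X) = (2*X)*(-3) = -6*X)
((-234 + 469)*(-110 + 211) + (J(-3)*(-6))*z(g(-4, -4)))*(-99) = ((-234 + 469)*(-110 + 211) + (1*(-6))*(-(-12)*(-4)))*(-99) = (235*101 - (-36)*8)*(-99) = (23735 - 6*(-48))*(-99) = (23735 + 288)*(-99) = 24023*(-99) = -2378277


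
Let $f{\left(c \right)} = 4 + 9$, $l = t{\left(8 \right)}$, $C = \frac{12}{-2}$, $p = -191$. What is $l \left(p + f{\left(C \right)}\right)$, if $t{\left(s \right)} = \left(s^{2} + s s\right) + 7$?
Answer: $-24030$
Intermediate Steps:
$t{\left(s \right)} = 7 + 2 s^{2}$ ($t{\left(s \right)} = \left(s^{2} + s^{2}\right) + 7 = 2 s^{2} + 7 = 7 + 2 s^{2}$)
$C = -6$ ($C = 12 \left(- \frac{1}{2}\right) = -6$)
$l = 135$ ($l = 7 + 2 \cdot 8^{2} = 7 + 2 \cdot 64 = 7 + 128 = 135$)
$f{\left(c \right)} = 13$
$l \left(p + f{\left(C \right)}\right) = 135 \left(-191 + 13\right) = 135 \left(-178\right) = -24030$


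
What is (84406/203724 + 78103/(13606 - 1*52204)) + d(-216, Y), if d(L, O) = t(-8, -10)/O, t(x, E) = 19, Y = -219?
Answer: -40562937497/23917655979 ≈ -1.6959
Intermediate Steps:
d(L, O) = 19/O
(84406/203724 + 78103/(13606 - 1*52204)) + d(-216, Y) = (84406/203724 + 78103/(13606 - 1*52204)) + 19/(-219) = (84406*(1/203724) + 78103/(13606 - 52204)) + 19*(-1/219) = (42203/101862 + 78103/(-38598)) - 19/219 = (42203/101862 + 78103*(-1/38598)) - 19/219 = (42203/101862 - 78103/38598) - 19/219 = -527231366/327639123 - 19/219 = -40562937497/23917655979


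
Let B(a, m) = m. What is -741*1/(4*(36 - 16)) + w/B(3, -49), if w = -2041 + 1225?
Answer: 28971/3920 ≈ 7.3906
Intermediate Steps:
w = -816
-741*1/(4*(36 - 16)) + w/B(3, -49) = -741*1/(4*(36 - 16)) - 816/(-49) = -741/(4*20) - 816*(-1/49) = -741/80 + 816/49 = 28971/3920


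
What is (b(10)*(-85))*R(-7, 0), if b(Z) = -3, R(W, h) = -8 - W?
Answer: -255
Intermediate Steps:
(b(10)*(-85))*R(-7, 0) = (-3*(-85))*(-8 - 1*(-7)) = 255*(-8 + 7) = 255*(-1) = -255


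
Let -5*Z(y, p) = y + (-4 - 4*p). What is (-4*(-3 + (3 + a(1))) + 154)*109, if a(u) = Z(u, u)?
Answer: 80878/5 ≈ 16176.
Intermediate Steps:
Z(y, p) = ⅘ - y/5 + 4*p/5 (Z(y, p) = -(y + (-4 - 4*p))/5 = -(-4 + y - 4*p)/5 = ⅘ - y/5 + 4*p/5)
a(u) = ⅘ + 3*u/5 (a(u) = ⅘ - u/5 + 4*u/5 = ⅘ + 3*u/5)
(-4*(-3 + (3 + a(1))) + 154)*109 = (-4*(-3 + (3 + (⅘ + (⅗)*1))) + 154)*109 = (-4*(-3 + (3 + (⅘ + ⅗))) + 154)*109 = (-4*(-3 + (3 + 7/5)) + 154)*109 = (-4*(-3 + 22/5) + 154)*109 = (-4*7/5 + 154)*109 = (-28/5 + 154)*109 = (742/5)*109 = 80878/5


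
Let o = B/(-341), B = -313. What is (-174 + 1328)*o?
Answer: 361202/341 ≈ 1059.2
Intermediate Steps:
o = 313/341 (o = -313/(-341) = -313*(-1/341) = 313/341 ≈ 0.91789)
(-174 + 1328)*o = (-174 + 1328)*(313/341) = 1154*(313/341) = 361202/341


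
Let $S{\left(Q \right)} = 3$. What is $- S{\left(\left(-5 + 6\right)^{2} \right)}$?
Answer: $-3$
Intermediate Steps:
$- S{\left(\left(-5 + 6\right)^{2} \right)} = \left(-1\right) 3 = -3$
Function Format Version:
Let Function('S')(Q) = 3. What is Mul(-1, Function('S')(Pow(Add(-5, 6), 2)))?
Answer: -3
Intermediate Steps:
Mul(-1, Function('S')(Pow(Add(-5, 6), 2))) = Mul(-1, 3) = -3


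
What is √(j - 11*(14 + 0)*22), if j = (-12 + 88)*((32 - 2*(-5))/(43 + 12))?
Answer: 2*I*√2518285/55 ≈ 57.706*I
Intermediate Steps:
j = 3192/55 (j = 76*((32 + 10)/55) = 76*(42*(1/55)) = 76*(42/55) = 3192/55 ≈ 58.036)
√(j - 11*(14 + 0)*22) = √(3192/55 - 11*(14 + 0)*22) = √(3192/55 - 11*14*22) = √(3192/55 - 154*22) = √(3192/55 - 3388) = √(-183148/55) = 2*I*√2518285/55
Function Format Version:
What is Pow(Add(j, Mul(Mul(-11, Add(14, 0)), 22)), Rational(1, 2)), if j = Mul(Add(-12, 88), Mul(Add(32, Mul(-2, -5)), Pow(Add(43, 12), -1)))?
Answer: Mul(Rational(2, 55), I, Pow(2518285, Rational(1, 2))) ≈ Mul(57.706, I)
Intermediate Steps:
j = Rational(3192, 55) (j = Mul(76, Mul(Add(32, 10), Pow(55, -1))) = Mul(76, Mul(42, Rational(1, 55))) = Mul(76, Rational(42, 55)) = Rational(3192, 55) ≈ 58.036)
Pow(Add(j, Mul(Mul(-11, Add(14, 0)), 22)), Rational(1, 2)) = Pow(Add(Rational(3192, 55), Mul(Mul(-11, Add(14, 0)), 22)), Rational(1, 2)) = Pow(Add(Rational(3192, 55), Mul(Mul(-11, 14), 22)), Rational(1, 2)) = Pow(Add(Rational(3192, 55), Mul(-154, 22)), Rational(1, 2)) = Pow(Add(Rational(3192, 55), -3388), Rational(1, 2)) = Pow(Rational(-183148, 55), Rational(1, 2)) = Mul(Rational(2, 55), I, Pow(2518285, Rational(1, 2)))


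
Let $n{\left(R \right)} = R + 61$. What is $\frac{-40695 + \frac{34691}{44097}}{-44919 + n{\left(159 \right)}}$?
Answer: $\frac{1794492724}{1971091803} \approx 0.91041$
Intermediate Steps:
$n{\left(R \right)} = 61 + R$
$\frac{-40695 + \frac{34691}{44097}}{-44919 + n{\left(159 \right)}} = \frac{-40695 + \frac{34691}{44097}}{-44919 + \left(61 + 159\right)} = \frac{-40695 + 34691 \cdot \frac{1}{44097}}{-44919 + 220} = \frac{-40695 + \frac{34691}{44097}}{-44699} = \left(- \frac{1794492724}{44097}\right) \left(- \frac{1}{44699}\right) = \frac{1794492724}{1971091803}$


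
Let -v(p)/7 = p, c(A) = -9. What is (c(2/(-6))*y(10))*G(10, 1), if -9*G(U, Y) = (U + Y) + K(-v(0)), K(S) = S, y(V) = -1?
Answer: -11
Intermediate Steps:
v(p) = -7*p
G(U, Y) = -U/9 - Y/9 (G(U, Y) = -((U + Y) - (-7)*0)/9 = -((U + Y) - 1*0)/9 = -((U + Y) + 0)/9 = -(U + Y)/9 = -U/9 - Y/9)
(c(2/(-6))*y(10))*G(10, 1) = (-9*(-1))*(-⅑*10 - ⅑*1) = 9*(-10/9 - ⅑) = 9*(-11/9) = -11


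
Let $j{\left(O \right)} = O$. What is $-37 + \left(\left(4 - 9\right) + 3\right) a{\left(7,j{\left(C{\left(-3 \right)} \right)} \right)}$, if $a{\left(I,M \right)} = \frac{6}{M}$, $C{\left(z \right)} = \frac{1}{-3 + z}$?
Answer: $35$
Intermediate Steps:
$-37 + \left(\left(4 - 9\right) + 3\right) a{\left(7,j{\left(C{\left(-3 \right)} \right)} \right)} = -37 + \left(\left(4 - 9\right) + 3\right) \frac{6}{\frac{1}{-3 - 3}} = -37 + \left(-5 + 3\right) \frac{6}{\frac{1}{-6}} = -37 - 2 \frac{6}{- \frac{1}{6}} = -37 - 2 \cdot 6 \left(-6\right) = -37 - -72 = -37 + 72 = 35$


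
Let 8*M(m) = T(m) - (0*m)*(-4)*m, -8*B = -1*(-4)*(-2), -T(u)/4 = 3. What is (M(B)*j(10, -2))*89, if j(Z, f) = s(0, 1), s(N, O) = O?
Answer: -267/2 ≈ -133.50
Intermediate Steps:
T(u) = -12 (T(u) = -4*3 = -12)
j(Z, f) = 1
B = 1 (B = -(-1*(-4))*(-2)/8 = -(-2)/2 = -1/8*(-8) = 1)
M(m) = -3/2 (M(m) = (-12 - (0*m)*(-4)*m)/8 = (-12 - 0*(-4)*m)/8 = (-12 - 0*m)/8 = (-12 - 1*0)/8 = (-12 + 0)/8 = (1/8)*(-12) = -3/2)
(M(B)*j(10, -2))*89 = -3/2*1*89 = -3/2*89 = -267/2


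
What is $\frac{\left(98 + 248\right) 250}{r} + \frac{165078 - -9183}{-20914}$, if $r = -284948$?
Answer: $- \frac{12866096107}{1489850618} \approx -8.6358$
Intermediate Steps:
$\frac{\left(98 + 248\right) 250}{r} + \frac{165078 - -9183}{-20914} = \frac{\left(98 + 248\right) 250}{-284948} + \frac{165078 - -9183}{-20914} = 346 \cdot 250 \left(- \frac{1}{284948}\right) + \left(165078 + 9183\right) \left(- \frac{1}{20914}\right) = 86500 \left(- \frac{1}{284948}\right) + 174261 \left(- \frac{1}{20914}\right) = - \frac{21625}{71237} - \frac{174261}{20914} = - \frac{12866096107}{1489850618}$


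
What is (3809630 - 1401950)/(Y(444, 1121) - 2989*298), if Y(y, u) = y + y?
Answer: -109440/40447 ≈ -2.7058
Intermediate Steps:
Y(y, u) = 2*y
(3809630 - 1401950)/(Y(444, 1121) - 2989*298) = (3809630 - 1401950)/(2*444 - 2989*298) = 2407680/(888 - 890722) = 2407680/(-889834) = 2407680*(-1/889834) = -109440/40447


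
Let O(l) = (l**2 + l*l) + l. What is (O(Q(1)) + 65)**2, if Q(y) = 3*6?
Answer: 534361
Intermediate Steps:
Q(y) = 18
O(l) = l + 2*l**2 (O(l) = (l**2 + l**2) + l = 2*l**2 + l = l + 2*l**2)
(O(Q(1)) + 65)**2 = (18*(1 + 2*18) + 65)**2 = (18*(1 + 36) + 65)**2 = (18*37 + 65)**2 = (666 + 65)**2 = 731**2 = 534361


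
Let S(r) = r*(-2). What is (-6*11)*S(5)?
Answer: 660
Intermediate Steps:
S(r) = -2*r
(-6*11)*S(5) = (-6*11)*(-2*5) = -66*(-10) = 660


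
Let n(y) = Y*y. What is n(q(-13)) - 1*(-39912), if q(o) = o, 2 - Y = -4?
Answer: 39834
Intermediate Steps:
Y = 6 (Y = 2 - 1*(-4) = 2 + 4 = 6)
n(y) = 6*y
n(q(-13)) - 1*(-39912) = 6*(-13) - 1*(-39912) = -78 + 39912 = 39834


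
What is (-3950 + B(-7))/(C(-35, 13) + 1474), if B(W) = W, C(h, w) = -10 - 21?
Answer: -1319/481 ≈ -2.7422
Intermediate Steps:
C(h, w) = -31
(-3950 + B(-7))/(C(-35, 13) + 1474) = (-3950 - 7)/(-31 + 1474) = -3957/1443 = -3957*1/1443 = -1319/481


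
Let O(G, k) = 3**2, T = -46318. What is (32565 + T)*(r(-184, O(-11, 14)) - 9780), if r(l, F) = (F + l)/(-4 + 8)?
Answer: 540424135/4 ≈ 1.3511e+8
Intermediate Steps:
O(G, k) = 9
r(l, F) = F/4 + l/4 (r(l, F) = (F + l)/4 = (F + l)*(1/4) = F/4 + l/4)
(32565 + T)*(r(-184, O(-11, 14)) - 9780) = (32565 - 46318)*(((1/4)*9 + (1/4)*(-184)) - 9780) = -13753*((9/4 - 46) - 9780) = -13753*(-175/4 - 9780) = -13753*(-39295/4) = 540424135/4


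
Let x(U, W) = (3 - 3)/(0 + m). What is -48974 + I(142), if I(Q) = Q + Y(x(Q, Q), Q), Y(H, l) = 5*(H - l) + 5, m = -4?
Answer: -49537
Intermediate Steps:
x(U, W) = 0 (x(U, W) = (3 - 3)/(0 - 4) = 0/(-4) = 0*(-¼) = 0)
Y(H, l) = 5 - 5*l + 5*H (Y(H, l) = (-5*l + 5*H) + 5 = 5 - 5*l + 5*H)
I(Q) = 5 - 4*Q (I(Q) = Q + (5 - 5*Q + 5*0) = Q + (5 - 5*Q + 0) = Q + (5 - 5*Q) = 5 - 4*Q)
-48974 + I(142) = -48974 + (5 - 4*142) = -48974 + (5 - 568) = -48974 - 563 = -49537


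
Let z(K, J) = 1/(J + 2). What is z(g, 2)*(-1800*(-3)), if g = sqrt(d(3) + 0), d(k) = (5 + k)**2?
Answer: 1350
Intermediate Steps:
g = 8 (g = sqrt((5 + 3)**2 + 0) = sqrt(8**2 + 0) = sqrt(64 + 0) = sqrt(64) = 8)
z(K, J) = 1/(2 + J)
z(g, 2)*(-1800*(-3)) = (-1800*(-3))/(2 + 2) = 5400/4 = (1/4)*5400 = 1350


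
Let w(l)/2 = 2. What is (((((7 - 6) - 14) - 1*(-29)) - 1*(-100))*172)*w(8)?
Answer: 79808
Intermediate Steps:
w(l) = 4 (w(l) = 2*2 = 4)
(((((7 - 6) - 14) - 1*(-29)) - 1*(-100))*172)*w(8) = (((((7 - 6) - 14) - 1*(-29)) - 1*(-100))*172)*4 = ((((1 - 14) + 29) + 100)*172)*4 = (((-13 + 29) + 100)*172)*4 = ((16 + 100)*172)*4 = (116*172)*4 = 19952*4 = 79808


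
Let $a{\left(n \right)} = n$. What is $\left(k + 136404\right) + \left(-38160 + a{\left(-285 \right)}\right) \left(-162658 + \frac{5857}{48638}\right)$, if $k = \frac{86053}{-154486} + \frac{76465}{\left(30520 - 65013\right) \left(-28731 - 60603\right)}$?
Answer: $\frac{36197371829968794170403310499}{5788320822015055254} \approx 6.2535 \cdot 10^{9}$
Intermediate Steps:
$k = - \frac{66287925059024}{119008199802933}$ ($k = 86053 \left(- \frac{1}{154486}\right) + \frac{76465}{\left(-34493\right) \left(-89334\right)} = - \frac{86053}{154486} + \frac{76465}{3081397662} = - \frac{66287925059024}{119008199802933} \approx -0.557$)
$\left(k + 136404\right) + \left(-38160 + a{\left(-285 \right)}\right) \left(-162658 + \frac{5857}{48638}\right) = \left(- \frac{66287925059024}{119008199802933} + 136404\right) + \left(-38160 - 285\right) \left(-162658 + \frac{5857}{48638}\right) = \frac{16233128197994213908}{119008199802933} - 38445 \left(-162658 + 5857 \cdot \frac{1}{48638}\right) = \frac{16233128197994213908}{119008199802933} - 38445 \left(-162658 + \frac{5857}{48638}\right) = \frac{16233128197994213908}{119008199802933} - - \frac{304152002492415}{48638} = \frac{16233128197994213908}{119008199802933} + \frac{304152002492415}{48638} = \frac{36197371829968794170403310499}{5788320822015055254}$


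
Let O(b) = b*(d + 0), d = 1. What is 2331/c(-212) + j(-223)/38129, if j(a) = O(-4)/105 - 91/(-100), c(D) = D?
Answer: -11665304983/1060939425 ≈ -10.995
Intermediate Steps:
O(b) = b (O(b) = b*(1 + 0) = b*1 = b)
j(a) = 1831/2100 (j(a) = -4/105 - 91/(-100) = -4*1/105 - 91*(-1/100) = -4/105 + 91/100 = 1831/2100)
2331/c(-212) + j(-223)/38129 = 2331/(-212) + (1831/2100)/38129 = 2331*(-1/212) + (1831/2100)*(1/38129) = -2331/212 + 1831/80070900 = -11665304983/1060939425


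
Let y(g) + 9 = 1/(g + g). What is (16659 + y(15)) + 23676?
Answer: 1209781/30 ≈ 40326.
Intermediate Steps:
y(g) = -9 + 1/(2*g) (y(g) = -9 + 1/(g + g) = -9 + 1/(2*g))
(16659 + y(15)) + 23676 = (16659 + (-9 + (½)/15)) + 23676 = (16659 + (-9 + (½)*(1/15))) + 23676 = (16659 + (-9 + 1/30)) + 23676 = (16659 - 269/30) + 23676 = 499501/30 + 23676 = 1209781/30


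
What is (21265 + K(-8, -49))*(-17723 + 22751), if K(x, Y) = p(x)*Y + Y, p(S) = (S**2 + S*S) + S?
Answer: 77109408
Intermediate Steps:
p(S) = S + 2*S**2 (p(S) = (S**2 + S**2) + S = 2*S**2 + S = S + 2*S**2)
K(x, Y) = Y + Y*x*(1 + 2*x) (K(x, Y) = (x*(1 + 2*x))*Y + Y = Y*x*(1 + 2*x) + Y = Y + Y*x*(1 + 2*x))
(21265 + K(-8, -49))*(-17723 + 22751) = (21265 - 49*(1 - 8*(1 + 2*(-8))))*(-17723 + 22751) = (21265 - 49*(1 - 8*(1 - 16)))*5028 = (21265 - 49*(1 - 8*(-15)))*5028 = (21265 - 49*(1 + 120))*5028 = (21265 - 49*121)*5028 = (21265 - 5929)*5028 = 15336*5028 = 77109408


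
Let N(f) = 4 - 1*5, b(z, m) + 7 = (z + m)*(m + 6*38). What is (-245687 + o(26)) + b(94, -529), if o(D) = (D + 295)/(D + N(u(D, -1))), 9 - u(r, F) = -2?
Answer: -2868654/25 ≈ -1.1475e+5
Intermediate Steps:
u(r, F) = 11 (u(r, F) = 9 - 1*(-2) = 9 + 2 = 11)
b(z, m) = -7 + (228 + m)*(m + z) (b(z, m) = -7 + (z + m)*(m + 6*38) = -7 + (m + z)*(m + 228) = -7 + (m + z)*(228 + m) = -7 + (228 + m)*(m + z))
N(f) = -1 (N(f) = 4 - 5 = -1)
o(D) = (295 + D)/(-1 + D) (o(D) = (D + 295)/(D - 1) = (295 + D)/(-1 + D))
(-245687 + o(26)) + b(94, -529) = (-245687 + (295 + 26)/(-1 + 26)) + (-7 + (-529)**2 + 228*(-529) + 228*94 - 529*94) = (-245687 + 321/25) + (-7 + 279841 - 120612 + 21432 - 49726) = (-245687 + (1/25)*321) + 130928 = (-245687 + 321/25) + 130928 = -6141854/25 + 130928 = -2868654/25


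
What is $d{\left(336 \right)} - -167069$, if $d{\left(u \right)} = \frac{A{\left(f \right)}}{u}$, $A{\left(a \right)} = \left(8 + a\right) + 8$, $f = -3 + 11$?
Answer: $\frac{2338967}{14} \approx 1.6707 \cdot 10^{5}$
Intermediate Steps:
$f = 8$
$A{\left(a \right)} = 16 + a$
$d{\left(u \right)} = \frac{24}{u}$ ($d{\left(u \right)} = \frac{16 + 8}{u} = \frac{24}{u}$)
$d{\left(336 \right)} - -167069 = \frac{24}{336} - -167069 = 24 \cdot \frac{1}{336} + 167069 = \frac{1}{14} + 167069 = \frac{2338967}{14}$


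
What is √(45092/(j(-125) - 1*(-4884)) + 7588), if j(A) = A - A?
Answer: √11326265841/1221 ≈ 87.162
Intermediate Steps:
j(A) = 0
√(45092/(j(-125) - 1*(-4884)) + 7588) = √(45092/(0 - 1*(-4884)) + 7588) = √(45092/(0 + 4884) + 7588) = √(45092/4884 + 7588) = √(45092*(1/4884) + 7588) = √(11273/1221 + 7588) = √(9276221/1221) = √11326265841/1221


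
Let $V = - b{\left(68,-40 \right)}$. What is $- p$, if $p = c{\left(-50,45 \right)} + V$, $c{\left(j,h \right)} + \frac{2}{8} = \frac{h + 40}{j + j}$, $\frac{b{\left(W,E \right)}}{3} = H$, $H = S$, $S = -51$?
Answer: $- \frac{1519}{10} \approx -151.9$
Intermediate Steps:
$H = -51$
$b{\left(W,E \right)} = -153$ ($b{\left(W,E \right)} = 3 \left(-51\right) = -153$)
$c{\left(j,h \right)} = - \frac{1}{4} + \frac{40 + h}{2 j}$ ($c{\left(j,h \right)} = - \frac{1}{4} + \frac{h + 40}{j + j} = - \frac{1}{4} + \frac{40 + h}{2 j}$)
$V = 153$ ($V = \left(-1\right) \left(-153\right) = 153$)
$p = \frac{1519}{10}$ ($p = \frac{80 - -50 + 2 \cdot 45}{4 \left(-50\right)} + 153 = \frac{1}{4} \left(- \frac{1}{50}\right) \left(80 + 50 + 90\right) + 153 = \frac{1}{4} \left(- \frac{1}{50}\right) 220 + 153 = - \frac{11}{10} + 153 = \frac{1519}{10} \approx 151.9$)
$- p = \left(-1\right) \frac{1519}{10} = - \frac{1519}{10}$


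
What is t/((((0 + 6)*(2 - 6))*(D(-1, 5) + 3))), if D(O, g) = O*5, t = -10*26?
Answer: -65/12 ≈ -5.4167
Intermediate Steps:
t = -260
D(O, g) = 5*O
t/((((0 + 6)*(2 - 6))*(D(-1, 5) + 3))) = -260*1/((0 + 6)*(2 - 6)*(5*(-1) + 3)) = -260*(-1/(24*(-5 + 3))) = -260/((-24*(-2))) = -260/48 = -260*1/48 = -65/12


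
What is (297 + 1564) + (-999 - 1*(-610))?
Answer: 1472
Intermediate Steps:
(297 + 1564) + (-999 - 1*(-610)) = 1861 + (-999 + 610) = 1861 - 389 = 1472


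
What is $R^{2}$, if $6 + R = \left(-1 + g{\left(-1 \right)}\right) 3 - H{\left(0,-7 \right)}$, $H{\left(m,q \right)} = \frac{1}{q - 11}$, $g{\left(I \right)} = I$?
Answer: $\frac{46225}{324} \approx 142.67$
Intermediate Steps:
$H{\left(m,q \right)} = \frac{1}{-11 + q}$
$R = - \frac{215}{18}$ ($R = -6 - \left(\frac{1}{-11 - 7} - \left(-1 - 1\right) 3\right) = -6 - \frac{107}{18} = - \frac{215}{18} \approx -11.944$)
$R^{2} = \left(- \frac{215}{18}\right)^{2} = \frac{46225}{324}$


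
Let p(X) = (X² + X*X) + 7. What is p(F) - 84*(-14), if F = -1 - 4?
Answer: 1233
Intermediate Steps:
F = -5
p(X) = 7 + 2*X² (p(X) = (X² + X²) + 7 = 2*X² + 7 = 7 + 2*X²)
p(F) - 84*(-14) = (7 + 2*(-5)²) - 84*(-14) = (7 + 2*25) + 1176 = (7 + 50) + 1176 = 57 + 1176 = 1233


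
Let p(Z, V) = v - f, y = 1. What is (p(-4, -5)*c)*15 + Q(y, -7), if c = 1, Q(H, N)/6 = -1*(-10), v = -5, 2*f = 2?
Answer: -30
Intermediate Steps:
f = 1 (f = (½)*2 = 1)
Q(H, N) = 60 (Q(H, N) = 6*(-1*(-10)) = 6*10 = 60)
p(Z, V) = -6 (p(Z, V) = -5 - 1*1 = -5 - 1 = -6)
(p(-4, -5)*c)*15 + Q(y, -7) = -6*1*15 + 60 = -6*15 + 60 = -90 + 60 = -30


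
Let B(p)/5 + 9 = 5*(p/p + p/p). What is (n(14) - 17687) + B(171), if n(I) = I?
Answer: -17668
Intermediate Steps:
B(p) = 5 (B(p) = -45 + 5*(5*(p/p + p/p)) = -45 + 5*(5*(1 + 1)) = -45 + 5*(5*2) = -45 + 5*10 = -45 + 50 = 5)
(n(14) - 17687) + B(171) = (14 - 17687) + 5 = -17673 + 5 = -17668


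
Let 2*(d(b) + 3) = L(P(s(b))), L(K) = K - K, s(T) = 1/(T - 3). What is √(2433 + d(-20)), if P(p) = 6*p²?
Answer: 9*√30 ≈ 49.295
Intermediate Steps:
s(T) = 1/(-3 + T)
L(K) = 0
d(b) = -3 (d(b) = -3 + (½)*0 = -3 + 0 = -3)
√(2433 + d(-20)) = √(2433 - 3) = √2430 = 9*√30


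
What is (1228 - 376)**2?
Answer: 725904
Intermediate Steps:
(1228 - 376)**2 = 852**2 = 725904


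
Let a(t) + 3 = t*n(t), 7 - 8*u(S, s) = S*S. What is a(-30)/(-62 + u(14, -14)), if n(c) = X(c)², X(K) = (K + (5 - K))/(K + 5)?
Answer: 168/3425 ≈ 0.049051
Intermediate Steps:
X(K) = 5/(5 + K)
n(c) = 25/(5 + c)² (n(c) = (5/(5 + c))² = 25/(5 + c)²)
u(S, s) = 7/8 - S²/8 (u(S, s) = 7/8 - S*S/8 = 7/8 - S²/8)
a(t) = -3 + 25*t/(5 + t)² (a(t) = -3 + t*(25/(5 + t)²) = -3 + 25*t/(5 + t)²)
a(-30)/(-62 + u(14, -14)) = (-3 + 25*(-30)/(5 - 30)²)/(-62 + (7/8 - ⅛*14²)) = (-3 + 25*(-30)/(-25)²)/(-62 + (7/8 - ⅛*196)) = (-3 + 25*(-30)*(1/625))/(-62 + (7/8 - 49/2)) = (-3 - 6/5)/(-62 - 189/8) = -21/5/(-685/8) = -8/685*(-21/5) = 168/3425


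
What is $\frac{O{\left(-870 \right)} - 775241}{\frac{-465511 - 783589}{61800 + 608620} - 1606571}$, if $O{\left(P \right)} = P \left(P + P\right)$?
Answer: $- \frac{24757236239}{53853928946} \approx -0.45971$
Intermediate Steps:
$O{\left(P \right)} = 2 P^{2}$ ($O{\left(P \right)} = P 2 P = 2 P^{2}$)
$\frac{O{\left(-870 \right)} - 775241}{\frac{-465511 - 783589}{61800 + 608620} - 1606571} = \frac{2 \left(-870\right)^{2} - 775241}{\frac{-465511 - 783589}{61800 + 608620} - 1606571} = \frac{2 \cdot 756900 - 775241}{- \frac{1249100}{670420} - 1606571} = \frac{1513800 - 775241}{\left(-1249100\right) \frac{1}{670420} - 1606571} = \frac{738559}{- \frac{62455}{33521} - 1606571} = \frac{738559}{- \frac{53853928946}{33521}} = 738559 \left(- \frac{33521}{53853928946}\right) = - \frac{24757236239}{53853928946}$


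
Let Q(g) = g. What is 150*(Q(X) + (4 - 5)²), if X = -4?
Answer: -450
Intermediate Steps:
150*(Q(X) + (4 - 5)²) = 150*(-4 + (4 - 5)²) = 150*(-4 + (-1)²) = 150*(-4 + 1) = 150*(-3) = -450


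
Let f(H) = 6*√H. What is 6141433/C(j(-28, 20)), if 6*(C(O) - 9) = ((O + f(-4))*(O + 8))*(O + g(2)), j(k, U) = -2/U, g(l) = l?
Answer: 1934514546402000/35199359401 - 6637169471760000*I/35199359401 ≈ 54959.0 - 1.8856e+5*I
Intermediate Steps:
C(O) = 9 + (2 + O)*(8 + O)*(O + 12*I)/6 (C(O) = 9 + (((O + 6*√(-4))*(O + 8))*(O + 2))/6 = 9 + (((O + 6*(2*I))*(8 + O))*(2 + O))/6 = 9 + (((O + 12*I)*(8 + O))*(2 + O))/6 = 9 + (((8 + O)*(O + 12*I))*(2 + O))/6 = 9 + ((2 + O)*(8 + O)*(O + 12*I))/6 = 9 + (2 + O)*(8 + O)*(O + 12*I)/6)
6141433/C(j(-28, 20)) = 6141433/(9 + 32*I + (-2/20)³/6 + (-2/20)*(16 + 120*I)/6 + (-2/20)²*(10 + 12*I)/6) = 6141433/(9 + 32*I + (-2*1/20)³/6 + (-2*1/20)*(16 + 120*I)/6 + (-2*1/20)²*(10 + 12*I)/6) = 6141433/(9 + 32*I + (-⅒)³/6 + (⅙)*(-⅒)*(16 + 120*I) + (-⅒)²*(10 + 12*I)/6) = 6141433/(9 + 32*I + (⅙)*(-1/1000) + (-4/15 - 2*I) + (⅙)*(1/100)*(10 + 12*I)) = 6141433/(9 + 32*I - 1/6000 + (-4/15 - 2*I) + (1/60 + I/50)) = 6141433/(52499/6000 + 1501*I/50) = 6141433*(36000000*(52499/6000 - 1501*I/50)/35199359401) = 221091588000000*(52499/6000 - 1501*I/50)/35199359401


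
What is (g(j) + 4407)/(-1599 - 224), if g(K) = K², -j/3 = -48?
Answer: -25143/1823 ≈ -13.792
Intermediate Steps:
j = 144 (j = -3*(-48) = 144)
(g(j) + 4407)/(-1599 - 224) = (144² + 4407)/(-1599 - 224) = (20736 + 4407)/(-1823) = 25143*(-1/1823) = -25143/1823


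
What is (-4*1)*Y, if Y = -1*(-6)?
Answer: -24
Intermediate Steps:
Y = 6
(-4*1)*Y = -4*1*6 = -4*6 = -24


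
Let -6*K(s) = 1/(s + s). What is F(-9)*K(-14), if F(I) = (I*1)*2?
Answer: -3/28 ≈ -0.10714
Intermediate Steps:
K(s) = -1/(12*s) (K(s) = -1/(6*(s + s)) = -1/(2*s)/6 = -1/(12*s))
F(I) = 2*I (F(I) = I*2 = 2*I)
F(-9)*K(-14) = (2*(-9))*(-1/12/(-14)) = -(-3)*(-1)/(2*14) = -18*1/168 = -3/28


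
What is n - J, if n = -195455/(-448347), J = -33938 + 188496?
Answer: -69295420171/448347 ≈ -1.5456e+5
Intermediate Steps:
J = 154558
n = 195455/448347 (n = -195455*(-1/448347) = 195455/448347 ≈ 0.43595)
n - J = 195455/448347 - 1*154558 = 195455/448347 - 154558 = -69295420171/448347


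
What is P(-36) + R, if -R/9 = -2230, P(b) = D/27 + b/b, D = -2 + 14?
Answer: 180643/9 ≈ 20071.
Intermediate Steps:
D = 12
P(b) = 13/9 (P(b) = 12/27 + b/b = 12*(1/27) + 1 = 4/9 + 1 = 13/9)
R = 20070 (R = -9*(-2230) = 20070)
P(-36) + R = 13/9 + 20070 = 180643/9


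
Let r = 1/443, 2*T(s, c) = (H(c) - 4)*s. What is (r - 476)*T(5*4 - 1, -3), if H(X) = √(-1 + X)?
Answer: 8012946/443 - 4006473*I/443 ≈ 18088.0 - 9044.0*I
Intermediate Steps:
T(s, c) = s*(-4 + √(-1 + c))/2 (T(s, c) = ((√(-1 + c) - 4)*s)/2 = ((-4 + √(-1 + c))*s)/2 = (s*(-4 + √(-1 + c)))/2 = s*(-4 + √(-1 + c))/2)
r = 1/443 ≈ 0.0022573
(r - 476)*T(5*4 - 1, -3) = (1/443 - 476)*((5*4 - 1)*(-4 + √(-1 - 3))/2) = -210867*(20 - 1)*(-4 + √(-4))/886 = -210867*19*(-4 + 2*I)/886 = -210867*(-38 + 19*I)/443 = 8012946/443 - 4006473*I/443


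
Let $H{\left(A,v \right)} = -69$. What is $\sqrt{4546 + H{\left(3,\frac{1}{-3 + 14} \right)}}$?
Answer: $11 \sqrt{37} \approx 66.91$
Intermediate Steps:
$\sqrt{4546 + H{\left(3,\frac{1}{-3 + 14} \right)}} = \sqrt{4546 - 69} = \sqrt{4477} = 11 \sqrt{37}$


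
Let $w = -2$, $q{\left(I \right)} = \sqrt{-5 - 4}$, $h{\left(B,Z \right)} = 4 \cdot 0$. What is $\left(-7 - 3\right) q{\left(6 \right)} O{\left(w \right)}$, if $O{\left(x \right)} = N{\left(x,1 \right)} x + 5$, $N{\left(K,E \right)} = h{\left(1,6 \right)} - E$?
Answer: $- 210 i \approx - 210.0 i$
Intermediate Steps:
$h{\left(B,Z \right)} = 0$
$q{\left(I \right)} = 3 i$ ($q{\left(I \right)} = \sqrt{-9} = 3 i$)
$N{\left(K,E \right)} = - E$ ($N{\left(K,E \right)} = 0 - E = - E$)
$O{\left(x \right)} = 5 - x$ ($O{\left(x \right)} = \left(-1\right) 1 x + 5 = - x + 5 = 5 - x$)
$\left(-7 - 3\right) q{\left(6 \right)} O{\left(w \right)} = \left(-7 - 3\right) 3 i \left(5 - -2\right) = - 10 \cdot 3 i \left(5 + 2\right) = - 30 i 7 = - 210 i$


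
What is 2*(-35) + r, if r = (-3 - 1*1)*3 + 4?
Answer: -78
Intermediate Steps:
r = -8 (r = (-3 - 1)*3 + 4 = -4*3 + 4 = -12 + 4 = -8)
2*(-35) + r = 2*(-35) - 8 = -70 - 8 = -78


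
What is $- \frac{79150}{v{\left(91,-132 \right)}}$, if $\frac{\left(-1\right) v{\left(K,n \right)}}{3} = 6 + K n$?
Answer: $- \frac{39575}{18009} \approx -2.1975$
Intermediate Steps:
$v{\left(K,n \right)} = -18 - 3 K n$ ($v{\left(K,n \right)} = - 3 \left(6 + K n\right) = -18 - 3 K n$)
$- \frac{79150}{v{\left(91,-132 \right)}} = - \frac{79150}{-18 - 273 \left(-132\right)} = - \frac{79150}{-18 + 36036} = - \frac{79150}{36018} = \left(-79150\right) \frac{1}{36018} = - \frac{39575}{18009}$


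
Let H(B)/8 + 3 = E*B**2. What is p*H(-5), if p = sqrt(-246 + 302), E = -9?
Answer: -3648*sqrt(14) ≈ -13650.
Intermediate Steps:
p = 2*sqrt(14) (p = sqrt(56) = 2*sqrt(14) ≈ 7.4833)
H(B) = -24 - 72*B**2 (H(B) = -24 + 8*(-9*B**2) = -24 - 72*B**2)
p*H(-5) = (2*sqrt(14))*(-24 - 72*(-5)**2) = (2*sqrt(14))*(-24 - 72*25) = (2*sqrt(14))*(-24 - 1800) = (2*sqrt(14))*(-1824) = -3648*sqrt(14)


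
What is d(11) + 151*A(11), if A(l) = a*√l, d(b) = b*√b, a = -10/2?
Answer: -744*√11 ≈ -2467.6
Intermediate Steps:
a = -5 (a = -10*½ = -5)
d(b) = b^(3/2)
A(l) = -5*√l
d(11) + 151*A(11) = 11^(3/2) + 151*(-5*√11) = 11*√11 - 755*√11 = -744*√11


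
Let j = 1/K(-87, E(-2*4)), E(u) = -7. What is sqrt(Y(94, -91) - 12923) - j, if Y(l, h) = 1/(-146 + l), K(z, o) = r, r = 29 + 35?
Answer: -1/64 + I*sqrt(8735961)/26 ≈ -0.015625 + 113.68*I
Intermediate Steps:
r = 64
K(z, o) = 64
j = 1/64 ≈ 0.015625
sqrt(Y(94, -91) - 12923) - j = sqrt(1/(-146 + 94) - 12923) - 1*1/64 = sqrt(1/(-52) - 12923) - 1/64 = sqrt(-1/52 - 12923) - 1/64 = sqrt(-671997/52) - 1/64 = I*sqrt(8735961)/26 - 1/64 = -1/64 + I*sqrt(8735961)/26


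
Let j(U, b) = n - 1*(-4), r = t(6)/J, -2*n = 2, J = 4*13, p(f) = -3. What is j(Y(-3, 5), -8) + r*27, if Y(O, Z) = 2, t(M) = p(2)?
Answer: 75/52 ≈ 1.4423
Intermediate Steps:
t(M) = -3
J = 52
n = -1 (n = -½*2 = -1)
r = -3/52 ≈ -0.057692
j(U, b) = 3 (j(U, b) = -1 - 1*(-4) = -1 + 4 = 3)
j(Y(-3, 5), -8) + r*27 = 3 - 3/52*27 = 3 - 81/52 = 75/52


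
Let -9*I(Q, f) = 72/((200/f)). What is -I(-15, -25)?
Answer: -1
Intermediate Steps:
I(Q, f) = -f/25 (I(Q, f) = -8/(200/f) = -8*f/200 = -f/25)
-I(-15, -25) = -(-1)*(-25)/25 = -1*1 = -1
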